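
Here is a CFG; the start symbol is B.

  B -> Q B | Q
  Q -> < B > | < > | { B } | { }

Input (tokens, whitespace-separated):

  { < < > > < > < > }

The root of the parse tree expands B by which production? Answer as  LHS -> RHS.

[B [Q { [B [Q < [B [Q < >]] >] [B [Q < >] [B [Q < >]]]] }]]

B -> Q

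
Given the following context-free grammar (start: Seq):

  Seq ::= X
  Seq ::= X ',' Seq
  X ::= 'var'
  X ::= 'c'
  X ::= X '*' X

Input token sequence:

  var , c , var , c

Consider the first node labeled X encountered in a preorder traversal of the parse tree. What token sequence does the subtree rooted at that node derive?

var

[Seq [X var] , [Seq [X c] , [Seq [X var] , [Seq [X c]]]]]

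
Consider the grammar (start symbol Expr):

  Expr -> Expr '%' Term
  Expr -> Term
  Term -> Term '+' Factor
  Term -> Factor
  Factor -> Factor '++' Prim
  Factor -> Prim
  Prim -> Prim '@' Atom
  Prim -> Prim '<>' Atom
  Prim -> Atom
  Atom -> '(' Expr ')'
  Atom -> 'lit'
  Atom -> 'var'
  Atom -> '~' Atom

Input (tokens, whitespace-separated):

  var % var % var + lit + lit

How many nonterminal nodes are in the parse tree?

[Expr [Expr [Expr [Term [Factor [Prim [Atom var]]]]] % [Term [Factor [Prim [Atom var]]]]] % [Term [Term [Term [Factor [Prim [Atom var]]]] + [Factor [Prim [Atom lit]]]] + [Factor [Prim [Atom lit]]]]]

23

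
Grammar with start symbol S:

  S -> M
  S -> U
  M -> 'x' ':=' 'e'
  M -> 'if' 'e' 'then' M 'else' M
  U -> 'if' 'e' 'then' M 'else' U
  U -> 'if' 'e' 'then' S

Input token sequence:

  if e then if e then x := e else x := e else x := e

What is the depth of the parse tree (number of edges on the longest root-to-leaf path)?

[S [M if e then [M if e then [M x := e] else [M x := e]] else [M x := e]]]

4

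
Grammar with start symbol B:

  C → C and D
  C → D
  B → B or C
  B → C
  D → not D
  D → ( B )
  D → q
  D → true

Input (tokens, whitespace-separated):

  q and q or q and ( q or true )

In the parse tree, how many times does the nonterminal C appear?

[B [B [C [C [D q]] and [D q]]] or [C [C [D q]] and [D ( [B [B [C [D q]]] or [C [D true]]] )]]]

6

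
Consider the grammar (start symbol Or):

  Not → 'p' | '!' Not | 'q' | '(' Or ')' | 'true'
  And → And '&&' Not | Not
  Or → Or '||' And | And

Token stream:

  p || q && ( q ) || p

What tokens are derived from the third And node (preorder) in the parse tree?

q

[Or [Or [Or [And [Not p]]] || [And [And [Not q]] && [Not ( [Or [And [Not q]]] )]]] || [And [Not p]]]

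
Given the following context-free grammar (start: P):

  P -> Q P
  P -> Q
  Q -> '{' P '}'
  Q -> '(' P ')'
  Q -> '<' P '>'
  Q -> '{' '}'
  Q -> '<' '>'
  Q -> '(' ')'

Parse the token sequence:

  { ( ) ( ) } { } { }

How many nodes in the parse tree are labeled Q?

[P [Q { [P [Q ( )] [P [Q ( )]]] }] [P [Q { }] [P [Q { }]]]]

5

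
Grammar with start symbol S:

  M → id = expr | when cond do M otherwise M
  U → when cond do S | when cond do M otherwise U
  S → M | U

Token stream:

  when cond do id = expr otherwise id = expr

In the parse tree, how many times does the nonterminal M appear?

[S [M when cond do [M id = expr] otherwise [M id = expr]]]

3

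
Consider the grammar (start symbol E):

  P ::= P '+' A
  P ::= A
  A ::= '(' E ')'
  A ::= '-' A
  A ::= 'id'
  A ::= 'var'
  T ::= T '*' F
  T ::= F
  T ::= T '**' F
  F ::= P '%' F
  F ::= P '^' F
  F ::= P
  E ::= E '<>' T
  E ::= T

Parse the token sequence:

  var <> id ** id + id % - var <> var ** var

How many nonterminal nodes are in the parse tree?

29

[E [E [E [T [F [P [A var]]]]] <> [T [T [F [P [A id]]]] ** [F [P [P [A id]] + [A id]] % [F [P [A - [A var]]]]]]] <> [T [T [F [P [A var]]]] ** [F [P [A var]]]]]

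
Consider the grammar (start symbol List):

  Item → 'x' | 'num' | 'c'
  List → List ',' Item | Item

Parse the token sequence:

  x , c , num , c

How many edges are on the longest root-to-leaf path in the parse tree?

5

[List [List [List [List [Item x]] , [Item c]] , [Item num]] , [Item c]]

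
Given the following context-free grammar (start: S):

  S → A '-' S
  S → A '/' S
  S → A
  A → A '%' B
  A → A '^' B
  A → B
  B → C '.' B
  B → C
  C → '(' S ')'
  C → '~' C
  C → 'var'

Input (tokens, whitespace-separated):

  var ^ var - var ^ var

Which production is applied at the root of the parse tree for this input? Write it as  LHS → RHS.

S → A '-' S

[S [A [A [B [C var]]] ^ [B [C var]]] - [S [A [A [B [C var]]] ^ [B [C var]]]]]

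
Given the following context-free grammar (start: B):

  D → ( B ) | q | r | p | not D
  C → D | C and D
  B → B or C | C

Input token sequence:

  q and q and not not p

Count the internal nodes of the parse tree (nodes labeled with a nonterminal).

[B [C [C [C [D q]] and [D q]] and [D not [D not [D p]]]]]

9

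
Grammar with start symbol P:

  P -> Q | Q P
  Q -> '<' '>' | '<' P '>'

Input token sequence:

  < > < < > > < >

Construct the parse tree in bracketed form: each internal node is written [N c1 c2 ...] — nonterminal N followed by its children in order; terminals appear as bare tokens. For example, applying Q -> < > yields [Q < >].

[P [Q < >] [P [Q < [P [Q < >]] >] [P [Q < >]]]]

P
Q P
< > P
< > Q P
< > < P > P
< > < Q > P
< > < < > > P
< > < < > > Q
< > < < > > < >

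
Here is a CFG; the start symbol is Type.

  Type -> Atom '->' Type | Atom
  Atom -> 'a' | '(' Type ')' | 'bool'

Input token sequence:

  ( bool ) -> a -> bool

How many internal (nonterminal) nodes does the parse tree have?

[Type [Atom ( [Type [Atom bool]] )] -> [Type [Atom a] -> [Type [Atom bool]]]]

8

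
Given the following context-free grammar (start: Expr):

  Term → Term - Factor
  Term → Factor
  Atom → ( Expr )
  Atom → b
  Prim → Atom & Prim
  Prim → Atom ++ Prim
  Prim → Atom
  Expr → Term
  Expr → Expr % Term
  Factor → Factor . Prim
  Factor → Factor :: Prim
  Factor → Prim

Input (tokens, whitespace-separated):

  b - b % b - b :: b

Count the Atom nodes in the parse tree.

[Expr [Expr [Term [Term [Factor [Prim [Atom b]]]] - [Factor [Prim [Atom b]]]]] % [Term [Term [Factor [Prim [Atom b]]]] - [Factor [Factor [Prim [Atom b]]] :: [Prim [Atom b]]]]]

5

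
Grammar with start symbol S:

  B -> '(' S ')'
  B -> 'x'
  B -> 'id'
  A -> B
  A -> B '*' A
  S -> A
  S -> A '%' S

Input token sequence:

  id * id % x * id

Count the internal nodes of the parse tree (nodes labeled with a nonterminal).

10

[S [A [B id] * [A [B id]]] % [S [A [B x] * [A [B id]]]]]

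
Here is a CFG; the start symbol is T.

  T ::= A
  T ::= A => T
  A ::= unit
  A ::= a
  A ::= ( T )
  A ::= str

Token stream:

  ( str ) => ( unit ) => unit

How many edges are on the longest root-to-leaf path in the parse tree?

5

[T [A ( [T [A str]] )] => [T [A ( [T [A unit]] )] => [T [A unit]]]]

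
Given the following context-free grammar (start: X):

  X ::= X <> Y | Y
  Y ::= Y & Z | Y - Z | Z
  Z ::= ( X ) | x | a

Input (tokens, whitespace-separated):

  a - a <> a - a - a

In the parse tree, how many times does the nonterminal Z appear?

[X [X [Y [Y [Z a]] - [Z a]]] <> [Y [Y [Y [Z a]] - [Z a]] - [Z a]]]

5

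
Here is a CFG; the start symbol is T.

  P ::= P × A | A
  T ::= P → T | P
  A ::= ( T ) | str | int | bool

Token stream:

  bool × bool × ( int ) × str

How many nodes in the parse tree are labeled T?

[T [P [P [P [P [A bool]] × [A bool]] × [A ( [T [P [A int]]] )]] × [A str]]]

2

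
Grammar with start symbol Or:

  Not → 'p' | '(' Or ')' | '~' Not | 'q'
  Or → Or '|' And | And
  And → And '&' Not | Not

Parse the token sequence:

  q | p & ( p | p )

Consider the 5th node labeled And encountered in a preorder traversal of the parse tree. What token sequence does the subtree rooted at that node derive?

[Or [Or [And [Not q]]] | [And [And [Not p]] & [Not ( [Or [Or [And [Not p]]] | [And [Not p]]] )]]]

p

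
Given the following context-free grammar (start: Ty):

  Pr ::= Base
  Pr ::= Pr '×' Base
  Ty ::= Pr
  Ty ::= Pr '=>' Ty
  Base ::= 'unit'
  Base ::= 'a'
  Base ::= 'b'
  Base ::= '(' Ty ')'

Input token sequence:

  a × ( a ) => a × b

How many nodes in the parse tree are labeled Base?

5

[Ty [Pr [Pr [Base a]] × [Base ( [Ty [Pr [Base a]]] )]] => [Ty [Pr [Pr [Base a]] × [Base b]]]]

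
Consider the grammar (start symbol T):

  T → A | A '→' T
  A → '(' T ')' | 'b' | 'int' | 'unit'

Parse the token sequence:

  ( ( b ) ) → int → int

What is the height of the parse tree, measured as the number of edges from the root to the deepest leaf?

[T [A ( [T [A ( [T [A b]] )]] )] → [T [A int] → [T [A int]]]]

6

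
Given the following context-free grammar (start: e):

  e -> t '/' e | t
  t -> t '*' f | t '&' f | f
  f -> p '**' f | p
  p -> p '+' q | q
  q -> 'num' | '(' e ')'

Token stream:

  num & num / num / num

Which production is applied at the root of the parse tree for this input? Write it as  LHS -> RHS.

e -> t '/' e

[e [t [t [f [p [q num]]]] & [f [p [q num]]]] / [e [t [f [p [q num]]]] / [e [t [f [p [q num]]]]]]]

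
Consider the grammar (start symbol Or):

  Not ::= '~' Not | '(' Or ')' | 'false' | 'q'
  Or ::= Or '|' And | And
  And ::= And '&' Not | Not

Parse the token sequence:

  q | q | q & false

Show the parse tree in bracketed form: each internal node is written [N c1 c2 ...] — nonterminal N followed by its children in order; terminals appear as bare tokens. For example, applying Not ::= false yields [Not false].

Or
Or | And
Or | And | And
And | And | And
Not | And | And
q | And | And
q | Not | And
q | q | And
q | q | And & Not
q | q | Not & Not
q | q | q & Not
q | q | q & false

[Or [Or [Or [And [Not q]]] | [And [Not q]]] | [And [And [Not q]] & [Not false]]]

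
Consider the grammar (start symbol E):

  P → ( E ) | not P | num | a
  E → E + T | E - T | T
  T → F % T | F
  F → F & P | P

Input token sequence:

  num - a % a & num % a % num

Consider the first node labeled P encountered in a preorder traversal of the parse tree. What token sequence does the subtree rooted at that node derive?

[E [E [T [F [P num]]]] - [T [F [P a]] % [T [F [F [P a]] & [P num]] % [T [F [P a]] % [T [F [P num]]]]]]]

num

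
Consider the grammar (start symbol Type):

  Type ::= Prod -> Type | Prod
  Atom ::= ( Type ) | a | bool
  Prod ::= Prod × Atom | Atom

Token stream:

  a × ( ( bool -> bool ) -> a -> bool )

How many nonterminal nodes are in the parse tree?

[Type [Prod [Prod [Atom a]] × [Atom ( [Type [Prod [Atom ( [Type [Prod [Atom bool]] -> [Type [Prod [Atom bool]]]] )]] -> [Type [Prod [Atom a]] -> [Type [Prod [Atom bool]]]]] )]]]

20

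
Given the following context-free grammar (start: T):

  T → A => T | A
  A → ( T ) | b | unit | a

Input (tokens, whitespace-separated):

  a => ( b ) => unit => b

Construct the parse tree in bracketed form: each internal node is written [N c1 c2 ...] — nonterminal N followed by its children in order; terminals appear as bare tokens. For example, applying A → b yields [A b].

[T [A a] => [T [A ( [T [A b]] )] => [T [A unit] => [T [A b]]]]]

T
A => T
a => T
a => A => T
a => ( T ) => T
a => ( A ) => T
a => ( b ) => T
a => ( b ) => A => T
a => ( b ) => unit => T
a => ( b ) => unit => A
a => ( b ) => unit => b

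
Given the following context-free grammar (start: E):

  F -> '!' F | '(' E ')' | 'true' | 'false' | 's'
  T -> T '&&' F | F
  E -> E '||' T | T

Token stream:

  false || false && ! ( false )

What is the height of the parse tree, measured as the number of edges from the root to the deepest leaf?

7

[E [E [T [F false]]] || [T [T [F false]] && [F ! [F ( [E [T [F false]]] )]]]]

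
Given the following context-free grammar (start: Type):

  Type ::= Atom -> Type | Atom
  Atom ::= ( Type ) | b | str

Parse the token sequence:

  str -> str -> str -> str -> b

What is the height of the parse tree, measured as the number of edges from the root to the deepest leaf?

[Type [Atom str] -> [Type [Atom str] -> [Type [Atom str] -> [Type [Atom str] -> [Type [Atom b]]]]]]

6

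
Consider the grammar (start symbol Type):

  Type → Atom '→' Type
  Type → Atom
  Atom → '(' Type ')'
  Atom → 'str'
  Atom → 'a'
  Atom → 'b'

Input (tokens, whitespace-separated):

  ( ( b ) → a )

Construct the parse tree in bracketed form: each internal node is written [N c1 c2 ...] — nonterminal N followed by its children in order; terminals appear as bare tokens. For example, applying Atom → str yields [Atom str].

Type
Atom
( Type )
( Atom → Type )
( ( Type ) → Type )
( ( Atom ) → Type )
( ( b ) → Type )
( ( b ) → Atom )
( ( b ) → a )

[Type [Atom ( [Type [Atom ( [Type [Atom b]] )] → [Type [Atom a]]] )]]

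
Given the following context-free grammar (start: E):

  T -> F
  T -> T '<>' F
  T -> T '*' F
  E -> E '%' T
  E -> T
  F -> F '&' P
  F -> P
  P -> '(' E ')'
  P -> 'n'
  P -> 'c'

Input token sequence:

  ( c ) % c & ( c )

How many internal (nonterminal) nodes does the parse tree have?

18

[E [E [T [F [P ( [E [T [F [P c]]]] )]]]] % [T [F [F [P c]] & [P ( [E [T [F [P c]]]] )]]]]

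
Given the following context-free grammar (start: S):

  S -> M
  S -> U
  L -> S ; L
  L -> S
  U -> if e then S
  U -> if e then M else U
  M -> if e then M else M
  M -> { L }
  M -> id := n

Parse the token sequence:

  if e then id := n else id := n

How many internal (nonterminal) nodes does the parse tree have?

4

[S [M if e then [M id := n] else [M id := n]]]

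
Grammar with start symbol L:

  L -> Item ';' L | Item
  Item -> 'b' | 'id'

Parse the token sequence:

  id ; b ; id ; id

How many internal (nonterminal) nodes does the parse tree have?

[L [Item id] ; [L [Item b] ; [L [Item id] ; [L [Item id]]]]]

8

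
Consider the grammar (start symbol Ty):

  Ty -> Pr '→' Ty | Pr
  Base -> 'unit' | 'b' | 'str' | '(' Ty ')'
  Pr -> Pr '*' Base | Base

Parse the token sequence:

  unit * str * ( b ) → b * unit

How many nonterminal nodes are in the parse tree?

[Ty [Pr [Pr [Pr [Base unit]] * [Base str]] * [Base ( [Ty [Pr [Base b]]] )]] → [Ty [Pr [Pr [Base b]] * [Base unit]]]]

15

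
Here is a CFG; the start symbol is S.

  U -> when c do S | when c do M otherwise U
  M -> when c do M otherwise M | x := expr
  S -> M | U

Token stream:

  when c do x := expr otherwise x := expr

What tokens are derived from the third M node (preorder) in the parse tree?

x := expr

[S [M when c do [M x := expr] otherwise [M x := expr]]]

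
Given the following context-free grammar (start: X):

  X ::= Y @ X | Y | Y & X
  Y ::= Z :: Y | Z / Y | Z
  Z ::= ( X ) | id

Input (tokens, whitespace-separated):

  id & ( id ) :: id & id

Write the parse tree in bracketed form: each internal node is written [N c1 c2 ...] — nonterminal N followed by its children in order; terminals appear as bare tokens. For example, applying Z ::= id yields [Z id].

X
Y & X
Z & X
id & X
id & Y & X
id & Z :: Y & X
id & ( X ) :: Y & X
id & ( Y ) :: Y & X
id & ( Z ) :: Y & X
id & ( id ) :: Y & X
id & ( id ) :: Z & X
id & ( id ) :: id & X
id & ( id ) :: id & Y
id & ( id ) :: id & Z
id & ( id ) :: id & id

[X [Y [Z id]] & [X [Y [Z ( [X [Y [Z id]]] )] :: [Y [Z id]]] & [X [Y [Z id]]]]]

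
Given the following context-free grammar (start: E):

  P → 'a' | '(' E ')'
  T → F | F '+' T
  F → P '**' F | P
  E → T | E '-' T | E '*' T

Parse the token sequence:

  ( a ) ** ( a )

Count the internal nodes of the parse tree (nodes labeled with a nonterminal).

14

[E [T [F [P ( [E [T [F [P a]]]] )] ** [F [P ( [E [T [F [P a]]]] )]]]]]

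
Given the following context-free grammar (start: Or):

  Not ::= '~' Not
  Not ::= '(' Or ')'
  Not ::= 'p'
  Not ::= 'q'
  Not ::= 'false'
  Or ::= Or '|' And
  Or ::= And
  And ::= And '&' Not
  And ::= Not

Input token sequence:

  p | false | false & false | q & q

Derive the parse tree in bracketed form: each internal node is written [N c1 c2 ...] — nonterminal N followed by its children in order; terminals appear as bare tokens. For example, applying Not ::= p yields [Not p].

Or
Or | And
Or | And | And
Or | And | And | And
And | And | And | And
Not | And | And | And
p | And | And | And
p | Not | And | And
p | false | And | And
p | false | And & Not | And
p | false | Not & Not | And
p | false | false & Not | And
p | false | false & false | And
p | false | false & false | And & Not
p | false | false & false | Not & Not
p | false | false & false | q & Not
p | false | false & false | q & q

[Or [Or [Or [Or [And [Not p]]] | [And [Not false]]] | [And [And [Not false]] & [Not false]]] | [And [And [Not q]] & [Not q]]]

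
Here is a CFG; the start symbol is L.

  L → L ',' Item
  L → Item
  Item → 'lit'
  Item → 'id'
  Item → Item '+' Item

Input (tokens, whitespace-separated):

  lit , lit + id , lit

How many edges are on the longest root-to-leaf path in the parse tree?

[L [L [L [Item lit]] , [Item [Item lit] + [Item id]]] , [Item lit]]

4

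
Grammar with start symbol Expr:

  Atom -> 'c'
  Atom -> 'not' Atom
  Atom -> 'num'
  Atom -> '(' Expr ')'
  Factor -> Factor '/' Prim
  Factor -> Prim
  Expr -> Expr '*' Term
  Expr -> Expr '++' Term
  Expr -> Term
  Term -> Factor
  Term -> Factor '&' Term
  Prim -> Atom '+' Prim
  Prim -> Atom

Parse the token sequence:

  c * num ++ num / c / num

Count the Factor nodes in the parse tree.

[Expr [Expr [Expr [Term [Factor [Prim [Atom c]]]]] * [Term [Factor [Prim [Atom num]]]]] ++ [Term [Factor [Factor [Factor [Prim [Atom num]]] / [Prim [Atom c]]] / [Prim [Atom num]]]]]

5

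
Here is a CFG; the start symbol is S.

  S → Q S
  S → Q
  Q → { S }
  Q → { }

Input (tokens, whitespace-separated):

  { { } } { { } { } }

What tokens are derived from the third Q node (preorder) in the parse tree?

{ { } { } }

[S [Q { [S [Q { }]] }] [S [Q { [S [Q { }] [S [Q { }]]] }]]]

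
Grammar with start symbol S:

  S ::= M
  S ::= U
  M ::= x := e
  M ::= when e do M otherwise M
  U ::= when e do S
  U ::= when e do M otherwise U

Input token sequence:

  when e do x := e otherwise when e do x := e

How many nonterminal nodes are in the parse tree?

6

[S [U when e do [M x := e] otherwise [U when e do [S [M x := e]]]]]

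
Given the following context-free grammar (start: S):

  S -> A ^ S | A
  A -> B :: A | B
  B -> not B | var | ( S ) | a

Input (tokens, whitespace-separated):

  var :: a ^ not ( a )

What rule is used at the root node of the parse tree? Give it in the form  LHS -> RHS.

S -> A ^ S

[S [A [B var] :: [A [B a]]] ^ [S [A [B not [B ( [S [A [B a]]] )]]]]]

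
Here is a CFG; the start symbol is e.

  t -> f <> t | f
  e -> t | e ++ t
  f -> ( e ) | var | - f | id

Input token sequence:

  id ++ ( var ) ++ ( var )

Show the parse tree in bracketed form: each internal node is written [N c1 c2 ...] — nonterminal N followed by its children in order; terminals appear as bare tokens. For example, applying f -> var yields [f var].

e
e ++ t
e ++ t ++ t
t ++ t ++ t
f ++ t ++ t
id ++ t ++ t
id ++ f ++ t
id ++ ( e ) ++ t
id ++ ( t ) ++ t
id ++ ( f ) ++ t
id ++ ( var ) ++ t
id ++ ( var ) ++ f
id ++ ( var ) ++ ( e )
id ++ ( var ) ++ ( t )
id ++ ( var ) ++ ( f )
id ++ ( var ) ++ ( var )

[e [e [e [t [f id]]] ++ [t [f ( [e [t [f var]]] )]]] ++ [t [f ( [e [t [f var]]] )]]]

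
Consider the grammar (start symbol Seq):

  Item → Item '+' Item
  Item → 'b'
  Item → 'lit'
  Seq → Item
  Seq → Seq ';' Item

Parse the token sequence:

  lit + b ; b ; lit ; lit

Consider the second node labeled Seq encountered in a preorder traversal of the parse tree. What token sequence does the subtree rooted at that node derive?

lit + b ; b ; lit

[Seq [Seq [Seq [Seq [Item [Item lit] + [Item b]]] ; [Item b]] ; [Item lit]] ; [Item lit]]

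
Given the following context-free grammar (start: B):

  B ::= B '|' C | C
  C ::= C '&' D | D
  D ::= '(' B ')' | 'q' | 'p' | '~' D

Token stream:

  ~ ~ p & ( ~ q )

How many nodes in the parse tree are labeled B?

[B [C [C [D ~ [D ~ [D p]]]] & [D ( [B [C [D ~ [D q]]]] )]]]

2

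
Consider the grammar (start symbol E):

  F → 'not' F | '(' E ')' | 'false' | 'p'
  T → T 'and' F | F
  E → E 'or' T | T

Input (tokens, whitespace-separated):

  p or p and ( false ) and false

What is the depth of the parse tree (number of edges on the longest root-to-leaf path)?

7

[E [E [T [F p]]] or [T [T [T [F p]] and [F ( [E [T [F false]]] )]] and [F false]]]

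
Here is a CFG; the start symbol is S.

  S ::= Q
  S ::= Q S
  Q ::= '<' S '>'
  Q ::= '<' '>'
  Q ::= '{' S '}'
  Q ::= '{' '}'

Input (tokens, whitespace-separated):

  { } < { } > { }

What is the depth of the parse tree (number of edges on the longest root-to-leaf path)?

[S [Q { }] [S [Q < [S [Q { }]] >] [S [Q { }]]]]

5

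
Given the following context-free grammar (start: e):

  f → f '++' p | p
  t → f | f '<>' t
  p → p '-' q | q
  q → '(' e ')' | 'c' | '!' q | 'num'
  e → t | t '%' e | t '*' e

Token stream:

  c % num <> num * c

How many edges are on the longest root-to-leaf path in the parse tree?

[e [t [f [p [q c]]]] % [e [t [f [p [q num]]] <> [t [f [p [q num]]]]] * [e [t [f [p [q c]]]]]]]

7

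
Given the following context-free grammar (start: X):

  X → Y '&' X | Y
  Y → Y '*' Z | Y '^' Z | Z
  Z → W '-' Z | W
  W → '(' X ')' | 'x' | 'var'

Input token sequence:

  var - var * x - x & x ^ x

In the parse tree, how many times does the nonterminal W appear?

6

[X [Y [Y [Z [W var] - [Z [W var]]]] * [Z [W x] - [Z [W x]]]] & [X [Y [Y [Z [W x]]] ^ [Z [W x]]]]]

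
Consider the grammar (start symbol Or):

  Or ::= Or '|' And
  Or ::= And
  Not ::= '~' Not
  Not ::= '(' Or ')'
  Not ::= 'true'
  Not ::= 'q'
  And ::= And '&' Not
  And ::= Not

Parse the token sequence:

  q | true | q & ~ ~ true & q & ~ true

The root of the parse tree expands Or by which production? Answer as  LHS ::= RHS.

[Or [Or [Or [And [Not q]]] | [And [Not true]]] | [And [And [And [And [Not q]] & [Not ~ [Not ~ [Not true]]]] & [Not q]] & [Not ~ [Not true]]]]

Or ::= Or '|' And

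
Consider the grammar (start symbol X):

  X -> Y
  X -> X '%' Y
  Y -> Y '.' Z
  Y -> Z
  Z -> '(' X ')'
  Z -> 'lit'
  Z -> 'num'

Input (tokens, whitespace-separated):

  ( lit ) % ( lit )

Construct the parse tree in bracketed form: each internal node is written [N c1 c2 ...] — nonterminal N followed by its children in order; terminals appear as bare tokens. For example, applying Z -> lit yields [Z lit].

X
X % Y
Y % Y
Z % Y
( X ) % Y
( Y ) % Y
( Z ) % Y
( lit ) % Y
( lit ) % Z
( lit ) % ( X )
( lit ) % ( Y )
( lit ) % ( Z )
( lit ) % ( lit )

[X [X [Y [Z ( [X [Y [Z lit]]] )]]] % [Y [Z ( [X [Y [Z lit]]] )]]]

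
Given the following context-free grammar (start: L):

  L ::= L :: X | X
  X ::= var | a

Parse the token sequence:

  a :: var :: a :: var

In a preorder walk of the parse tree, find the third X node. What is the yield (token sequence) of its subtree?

a

[L [L [L [L [X a]] :: [X var]] :: [X a]] :: [X var]]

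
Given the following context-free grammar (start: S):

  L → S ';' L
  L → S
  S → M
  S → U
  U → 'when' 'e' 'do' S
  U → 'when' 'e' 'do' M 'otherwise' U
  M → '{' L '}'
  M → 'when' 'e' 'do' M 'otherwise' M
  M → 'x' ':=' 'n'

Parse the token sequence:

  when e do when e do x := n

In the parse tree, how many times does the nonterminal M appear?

1

[S [U when e do [S [U when e do [S [M x := n]]]]]]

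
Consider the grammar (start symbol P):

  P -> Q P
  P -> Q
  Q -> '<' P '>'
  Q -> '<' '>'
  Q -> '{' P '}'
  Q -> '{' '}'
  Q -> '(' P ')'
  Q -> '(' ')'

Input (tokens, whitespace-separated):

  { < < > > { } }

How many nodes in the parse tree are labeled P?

[P [Q { [P [Q < [P [Q < >]] >] [P [Q { }]]] }]]

4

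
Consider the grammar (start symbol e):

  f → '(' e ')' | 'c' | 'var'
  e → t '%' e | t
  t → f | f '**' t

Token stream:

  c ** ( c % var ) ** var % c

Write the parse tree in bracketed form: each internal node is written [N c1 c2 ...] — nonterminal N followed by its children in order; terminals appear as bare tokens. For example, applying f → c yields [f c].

e
t % e
f ** t % e
c ** t % e
c ** f ** t % e
c ** ( e ) ** t % e
c ** ( t % e ) ** t % e
c ** ( f % e ) ** t % e
c ** ( c % e ) ** t % e
c ** ( c % t ) ** t % e
c ** ( c % f ) ** t % e
c ** ( c % var ) ** t % e
c ** ( c % var ) ** f % e
c ** ( c % var ) ** var % e
c ** ( c % var ) ** var % t
c ** ( c % var ) ** var % f
c ** ( c % var ) ** var % c

[e [t [f c] ** [t [f ( [e [t [f c]] % [e [t [f var]]]] )] ** [t [f var]]]] % [e [t [f c]]]]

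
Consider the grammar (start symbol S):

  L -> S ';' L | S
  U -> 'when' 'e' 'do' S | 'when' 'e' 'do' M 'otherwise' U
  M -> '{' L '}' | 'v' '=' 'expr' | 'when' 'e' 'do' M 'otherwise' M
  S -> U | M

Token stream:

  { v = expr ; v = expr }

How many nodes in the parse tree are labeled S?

3

[S [M { [L [S [M v = expr]] ; [L [S [M v = expr]]]] }]]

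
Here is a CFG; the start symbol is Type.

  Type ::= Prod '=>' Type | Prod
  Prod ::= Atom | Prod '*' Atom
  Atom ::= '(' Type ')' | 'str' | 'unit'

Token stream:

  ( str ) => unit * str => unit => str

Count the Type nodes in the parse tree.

[Type [Prod [Atom ( [Type [Prod [Atom str]]] )]] => [Type [Prod [Prod [Atom unit]] * [Atom str]] => [Type [Prod [Atom unit]] => [Type [Prod [Atom str]]]]]]

5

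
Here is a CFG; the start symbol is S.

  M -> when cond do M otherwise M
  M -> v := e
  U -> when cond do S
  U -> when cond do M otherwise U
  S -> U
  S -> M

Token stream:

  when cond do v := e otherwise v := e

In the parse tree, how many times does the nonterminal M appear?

3

[S [M when cond do [M v := e] otherwise [M v := e]]]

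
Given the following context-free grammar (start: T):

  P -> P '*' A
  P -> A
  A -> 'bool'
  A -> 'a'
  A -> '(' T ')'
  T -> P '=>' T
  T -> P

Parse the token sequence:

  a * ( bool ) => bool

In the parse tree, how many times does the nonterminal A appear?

4

[T [P [P [A a]] * [A ( [T [P [A bool]]] )]] => [T [P [A bool]]]]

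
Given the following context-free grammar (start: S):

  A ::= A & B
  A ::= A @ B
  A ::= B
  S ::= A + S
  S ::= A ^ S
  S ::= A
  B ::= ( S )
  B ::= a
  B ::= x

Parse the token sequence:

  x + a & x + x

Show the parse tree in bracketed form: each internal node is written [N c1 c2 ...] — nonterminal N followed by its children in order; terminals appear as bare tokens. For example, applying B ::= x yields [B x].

S
A + S
B + S
x + S
x + A + S
x + A & B + S
x + B & B + S
x + a & B + S
x + a & x + S
x + a & x + A
x + a & x + B
x + a & x + x

[S [A [B x]] + [S [A [A [B a]] & [B x]] + [S [A [B x]]]]]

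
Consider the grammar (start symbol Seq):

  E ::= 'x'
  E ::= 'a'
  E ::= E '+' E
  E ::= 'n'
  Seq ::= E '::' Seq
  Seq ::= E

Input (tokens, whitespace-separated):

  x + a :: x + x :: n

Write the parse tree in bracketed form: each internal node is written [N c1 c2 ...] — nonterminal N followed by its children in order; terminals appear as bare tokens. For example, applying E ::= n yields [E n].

[Seq [E [E x] + [E a]] :: [Seq [E [E x] + [E x]] :: [Seq [E n]]]]

Seq
E :: Seq
E + E :: Seq
x + E :: Seq
x + a :: Seq
x + a :: E :: Seq
x + a :: E + E :: Seq
x + a :: x + E :: Seq
x + a :: x + x :: Seq
x + a :: x + x :: E
x + a :: x + x :: n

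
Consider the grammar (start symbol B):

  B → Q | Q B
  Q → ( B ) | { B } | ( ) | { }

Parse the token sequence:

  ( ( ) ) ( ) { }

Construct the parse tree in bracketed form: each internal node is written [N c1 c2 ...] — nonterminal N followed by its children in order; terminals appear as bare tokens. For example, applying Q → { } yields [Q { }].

B
Q B
( B ) B
( Q ) B
( ( ) ) B
( ( ) ) Q B
( ( ) ) ( ) B
( ( ) ) ( ) Q
( ( ) ) ( ) { }

[B [Q ( [B [Q ( )]] )] [B [Q ( )] [B [Q { }]]]]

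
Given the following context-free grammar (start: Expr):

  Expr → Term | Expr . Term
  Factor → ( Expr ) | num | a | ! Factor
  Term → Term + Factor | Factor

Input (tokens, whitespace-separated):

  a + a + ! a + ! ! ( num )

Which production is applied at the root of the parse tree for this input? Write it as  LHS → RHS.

[Expr [Term [Term [Term [Term [Factor a]] + [Factor a]] + [Factor ! [Factor a]]] + [Factor ! [Factor ! [Factor ( [Expr [Term [Factor num]]] )]]]]]

Expr → Term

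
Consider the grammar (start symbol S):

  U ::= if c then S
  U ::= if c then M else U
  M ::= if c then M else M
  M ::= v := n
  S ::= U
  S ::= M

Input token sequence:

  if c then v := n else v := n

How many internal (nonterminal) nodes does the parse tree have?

4

[S [M if c then [M v := n] else [M v := n]]]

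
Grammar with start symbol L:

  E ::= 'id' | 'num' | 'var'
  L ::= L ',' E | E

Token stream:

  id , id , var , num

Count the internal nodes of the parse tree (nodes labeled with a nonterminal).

[L [L [L [L [E id]] , [E id]] , [E var]] , [E num]]

8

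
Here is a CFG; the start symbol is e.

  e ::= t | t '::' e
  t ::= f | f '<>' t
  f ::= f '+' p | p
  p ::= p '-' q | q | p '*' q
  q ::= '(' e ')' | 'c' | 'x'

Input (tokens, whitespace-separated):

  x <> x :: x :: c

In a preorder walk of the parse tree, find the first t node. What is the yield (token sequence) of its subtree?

[e [t [f [p [q x]]] <> [t [f [p [q x]]]]] :: [e [t [f [p [q x]]]] :: [e [t [f [p [q c]]]]]]]

x <> x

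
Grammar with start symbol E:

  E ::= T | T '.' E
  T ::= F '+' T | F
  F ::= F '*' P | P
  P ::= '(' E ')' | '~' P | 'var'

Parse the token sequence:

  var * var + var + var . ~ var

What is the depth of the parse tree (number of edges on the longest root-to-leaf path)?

[E [T [F [F [P var]] * [P var]] + [T [F [P var]] + [T [F [P var]]]]] . [E [T [F [P ~ [P var]]]]]]

6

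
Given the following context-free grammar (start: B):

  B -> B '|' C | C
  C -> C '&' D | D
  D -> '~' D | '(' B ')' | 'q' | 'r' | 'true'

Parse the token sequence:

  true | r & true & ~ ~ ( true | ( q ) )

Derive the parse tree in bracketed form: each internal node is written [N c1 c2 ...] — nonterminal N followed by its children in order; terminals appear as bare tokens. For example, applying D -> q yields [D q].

[B [B [C [D true]]] | [C [C [C [D r]] & [D true]] & [D ~ [D ~ [D ( [B [B [C [D true]]] | [C [D ( [B [C [D q]]] )]]] )]]]]]

B
B | C
C | C
D | C
true | C
true | C & D
true | C & D & D
true | D & D & D
true | r & D & D
true | r & true & D
true | r & true & ~ D
true | r & true & ~ ~ D
true | r & true & ~ ~ ( B )
true | r & true & ~ ~ ( B | C )
true | r & true & ~ ~ ( C | C )
true | r & true & ~ ~ ( D | C )
true | r & true & ~ ~ ( true | C )
true | r & true & ~ ~ ( true | D )
true | r & true & ~ ~ ( true | ( B ) )
true | r & true & ~ ~ ( true | ( C ) )
true | r & true & ~ ~ ( true | ( D ) )
true | r & true & ~ ~ ( true | ( q ) )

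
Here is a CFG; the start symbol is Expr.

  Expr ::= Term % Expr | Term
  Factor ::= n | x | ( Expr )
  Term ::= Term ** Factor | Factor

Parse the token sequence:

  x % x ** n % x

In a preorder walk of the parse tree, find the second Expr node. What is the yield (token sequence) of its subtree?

[Expr [Term [Factor x]] % [Expr [Term [Term [Factor x]] ** [Factor n]] % [Expr [Term [Factor x]]]]]

x ** n % x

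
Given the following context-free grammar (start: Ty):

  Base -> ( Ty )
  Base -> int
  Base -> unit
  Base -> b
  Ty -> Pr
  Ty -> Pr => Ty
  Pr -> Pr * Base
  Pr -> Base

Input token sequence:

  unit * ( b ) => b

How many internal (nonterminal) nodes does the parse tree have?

11

[Ty [Pr [Pr [Base unit]] * [Base ( [Ty [Pr [Base b]]] )]] => [Ty [Pr [Base b]]]]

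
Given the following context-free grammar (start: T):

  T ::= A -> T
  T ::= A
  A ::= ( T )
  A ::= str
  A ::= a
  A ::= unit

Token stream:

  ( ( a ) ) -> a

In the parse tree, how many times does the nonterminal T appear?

[T [A ( [T [A ( [T [A a]] )]] )] -> [T [A a]]]

4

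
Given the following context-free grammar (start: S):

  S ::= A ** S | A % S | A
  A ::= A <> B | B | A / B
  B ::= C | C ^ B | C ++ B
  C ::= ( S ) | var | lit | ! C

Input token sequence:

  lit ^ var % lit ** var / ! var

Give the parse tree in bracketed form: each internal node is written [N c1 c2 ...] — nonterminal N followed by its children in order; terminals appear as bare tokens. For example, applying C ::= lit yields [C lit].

S
A % S
B % S
C ^ B % S
lit ^ B % S
lit ^ C % S
lit ^ var % S
lit ^ var % A ** S
lit ^ var % B ** S
lit ^ var % C ** S
lit ^ var % lit ** S
lit ^ var % lit ** A
lit ^ var % lit ** A / B
lit ^ var % lit ** B / B
lit ^ var % lit ** C / B
lit ^ var % lit ** var / B
lit ^ var % lit ** var / C
lit ^ var % lit ** var / ! C
lit ^ var % lit ** var / ! var

[S [A [B [C lit] ^ [B [C var]]]] % [S [A [B [C lit]]] ** [S [A [A [B [C var]]] / [B [C ! [C var]]]]]]]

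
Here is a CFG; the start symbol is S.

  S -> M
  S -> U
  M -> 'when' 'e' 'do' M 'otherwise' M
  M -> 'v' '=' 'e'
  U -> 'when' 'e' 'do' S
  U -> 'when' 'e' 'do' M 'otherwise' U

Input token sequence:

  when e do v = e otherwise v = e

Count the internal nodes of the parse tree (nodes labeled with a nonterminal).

4

[S [M when e do [M v = e] otherwise [M v = e]]]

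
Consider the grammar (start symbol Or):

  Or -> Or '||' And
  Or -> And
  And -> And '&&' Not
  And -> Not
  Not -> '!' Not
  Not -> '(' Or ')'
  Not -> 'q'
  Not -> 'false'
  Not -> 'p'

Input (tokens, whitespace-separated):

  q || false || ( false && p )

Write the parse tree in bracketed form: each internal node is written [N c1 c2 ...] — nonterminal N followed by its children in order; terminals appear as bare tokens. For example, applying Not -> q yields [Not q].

Or
Or || And
Or || And || And
And || And || And
Not || And || And
q || And || And
q || Not || And
q || false || And
q || false || Not
q || false || ( Or )
q || false || ( And )
q || false || ( And && Not )
q || false || ( Not && Not )
q || false || ( false && Not )
q || false || ( false && p )

[Or [Or [Or [And [Not q]]] || [And [Not false]]] || [And [Not ( [Or [And [And [Not false]] && [Not p]]] )]]]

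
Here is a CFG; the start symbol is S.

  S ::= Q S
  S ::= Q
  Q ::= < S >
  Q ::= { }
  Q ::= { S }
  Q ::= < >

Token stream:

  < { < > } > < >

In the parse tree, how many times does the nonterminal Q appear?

[S [Q < [S [Q { [S [Q < >]] }]] >] [S [Q < >]]]

4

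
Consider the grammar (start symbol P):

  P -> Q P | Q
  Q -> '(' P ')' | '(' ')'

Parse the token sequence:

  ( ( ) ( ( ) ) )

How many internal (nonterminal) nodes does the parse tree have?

[P [Q ( [P [Q ( )] [P [Q ( [P [Q ( )]] )]]] )]]

8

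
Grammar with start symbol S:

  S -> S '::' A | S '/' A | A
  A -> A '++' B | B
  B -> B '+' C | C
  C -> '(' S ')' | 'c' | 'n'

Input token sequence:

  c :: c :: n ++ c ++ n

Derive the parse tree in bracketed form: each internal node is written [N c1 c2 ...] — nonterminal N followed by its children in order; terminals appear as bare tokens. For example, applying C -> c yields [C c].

[S [S [S [A [B [C c]]]] :: [A [B [C c]]]] :: [A [A [A [B [C n]]] ++ [B [C c]]] ++ [B [C n]]]]

S
S :: A
S :: A :: A
A :: A :: A
B :: A :: A
C :: A :: A
c :: A :: A
c :: B :: A
c :: C :: A
c :: c :: A
c :: c :: A ++ B
c :: c :: A ++ B ++ B
c :: c :: B ++ B ++ B
c :: c :: C ++ B ++ B
c :: c :: n ++ B ++ B
c :: c :: n ++ C ++ B
c :: c :: n ++ c ++ B
c :: c :: n ++ c ++ C
c :: c :: n ++ c ++ n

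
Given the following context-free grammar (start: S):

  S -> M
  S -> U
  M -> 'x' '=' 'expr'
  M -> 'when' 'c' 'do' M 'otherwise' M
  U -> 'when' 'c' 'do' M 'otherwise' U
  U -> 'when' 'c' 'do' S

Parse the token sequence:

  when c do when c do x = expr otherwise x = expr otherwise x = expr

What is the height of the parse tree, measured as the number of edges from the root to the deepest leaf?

[S [M when c do [M when c do [M x = expr] otherwise [M x = expr]] otherwise [M x = expr]]]

4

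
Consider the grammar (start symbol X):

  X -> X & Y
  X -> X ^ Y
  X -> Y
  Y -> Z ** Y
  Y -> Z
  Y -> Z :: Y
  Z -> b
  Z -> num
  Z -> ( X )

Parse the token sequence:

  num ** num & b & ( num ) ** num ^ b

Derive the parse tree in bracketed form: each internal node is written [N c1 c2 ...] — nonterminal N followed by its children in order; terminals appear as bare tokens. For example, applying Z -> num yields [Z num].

X
X ^ Y
X & Y ^ Y
X & Y & Y ^ Y
Y & Y & Y ^ Y
Z ** Y & Y & Y ^ Y
num ** Y & Y & Y ^ Y
num ** Z & Y & Y ^ Y
num ** num & Y & Y ^ Y
num ** num & Z & Y ^ Y
num ** num & b & Y ^ Y
num ** num & b & Z ** Y ^ Y
num ** num & b & ( X ) ** Y ^ Y
num ** num & b & ( Y ) ** Y ^ Y
num ** num & b & ( Z ) ** Y ^ Y
num ** num & b & ( num ) ** Y ^ Y
num ** num & b & ( num ) ** Z ^ Y
num ** num & b & ( num ) ** num ^ Y
num ** num & b & ( num ) ** num ^ Z
num ** num & b & ( num ) ** num ^ b

[X [X [X [X [Y [Z num] ** [Y [Z num]]]] & [Y [Z b]]] & [Y [Z ( [X [Y [Z num]]] )] ** [Y [Z num]]]] ^ [Y [Z b]]]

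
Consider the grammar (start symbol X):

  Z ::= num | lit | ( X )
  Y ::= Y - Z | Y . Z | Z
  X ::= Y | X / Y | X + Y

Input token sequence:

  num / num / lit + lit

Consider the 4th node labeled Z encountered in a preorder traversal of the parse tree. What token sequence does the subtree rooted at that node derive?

lit

[X [X [X [X [Y [Z num]]] / [Y [Z num]]] / [Y [Z lit]]] + [Y [Z lit]]]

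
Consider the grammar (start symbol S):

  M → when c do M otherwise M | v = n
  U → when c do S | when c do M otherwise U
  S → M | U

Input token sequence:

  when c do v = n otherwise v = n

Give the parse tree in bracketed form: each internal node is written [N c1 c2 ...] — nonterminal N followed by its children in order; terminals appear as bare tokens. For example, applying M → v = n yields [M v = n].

S
M
when c do M otherwise M
when c do v = n otherwise M
when c do v = n otherwise v = n

[S [M when c do [M v = n] otherwise [M v = n]]]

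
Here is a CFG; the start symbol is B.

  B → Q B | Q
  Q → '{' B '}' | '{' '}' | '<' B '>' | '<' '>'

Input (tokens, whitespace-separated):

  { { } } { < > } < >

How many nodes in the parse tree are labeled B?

5

[B [Q { [B [Q { }]] }] [B [Q { [B [Q < >]] }] [B [Q < >]]]]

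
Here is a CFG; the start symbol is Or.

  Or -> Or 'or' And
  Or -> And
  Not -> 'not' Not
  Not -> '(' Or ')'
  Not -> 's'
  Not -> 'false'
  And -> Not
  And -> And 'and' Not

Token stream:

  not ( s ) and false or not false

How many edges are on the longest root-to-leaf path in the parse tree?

9

[Or [Or [And [And [Not not [Not ( [Or [And [Not s]]] )]]] and [Not false]]] or [And [Not not [Not false]]]]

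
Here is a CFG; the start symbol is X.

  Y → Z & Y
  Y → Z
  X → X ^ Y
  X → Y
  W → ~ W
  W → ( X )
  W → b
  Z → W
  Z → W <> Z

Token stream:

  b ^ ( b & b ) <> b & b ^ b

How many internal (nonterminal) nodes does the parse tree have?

24

[X [X [X [Y [Z [W b]]]] ^ [Y [Z [W ( [X [Y [Z [W b]] & [Y [Z [W b]]]]] )] <> [Z [W b]]] & [Y [Z [W b]]]]] ^ [Y [Z [W b]]]]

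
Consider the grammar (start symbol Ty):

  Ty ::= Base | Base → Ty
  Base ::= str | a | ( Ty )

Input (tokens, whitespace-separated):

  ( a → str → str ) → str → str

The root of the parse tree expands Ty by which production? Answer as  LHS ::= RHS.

Ty ::= Base → Ty

[Ty [Base ( [Ty [Base a] → [Ty [Base str] → [Ty [Base str]]]] )] → [Ty [Base str] → [Ty [Base str]]]]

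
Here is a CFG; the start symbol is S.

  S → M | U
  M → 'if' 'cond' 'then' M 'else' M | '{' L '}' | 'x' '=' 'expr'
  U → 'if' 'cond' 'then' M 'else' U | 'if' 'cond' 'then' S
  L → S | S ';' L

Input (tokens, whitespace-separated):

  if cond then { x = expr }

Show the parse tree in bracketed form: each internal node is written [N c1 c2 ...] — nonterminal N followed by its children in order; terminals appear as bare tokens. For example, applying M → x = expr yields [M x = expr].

[S [U if cond then [S [M { [L [S [M x = expr]]] }]]]]

S
U
if cond then S
if cond then M
if cond then { L }
if cond then { S }
if cond then { M }
if cond then { x = expr }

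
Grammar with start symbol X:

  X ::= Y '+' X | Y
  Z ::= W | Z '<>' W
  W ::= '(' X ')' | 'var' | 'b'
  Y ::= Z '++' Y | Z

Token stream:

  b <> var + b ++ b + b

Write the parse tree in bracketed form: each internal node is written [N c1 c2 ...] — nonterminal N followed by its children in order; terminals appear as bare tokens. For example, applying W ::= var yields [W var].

X
Y + X
Z + X
Z <> W + X
W <> W + X
b <> W + X
b <> var + X
b <> var + Y + X
b <> var + Z ++ Y + X
b <> var + W ++ Y + X
b <> var + b ++ Y + X
b <> var + b ++ Z + X
b <> var + b ++ W + X
b <> var + b ++ b + X
b <> var + b ++ b + Y
b <> var + b ++ b + Z
b <> var + b ++ b + W
b <> var + b ++ b + b

[X [Y [Z [Z [W b]] <> [W var]]] + [X [Y [Z [W b]] ++ [Y [Z [W b]]]] + [X [Y [Z [W b]]]]]]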